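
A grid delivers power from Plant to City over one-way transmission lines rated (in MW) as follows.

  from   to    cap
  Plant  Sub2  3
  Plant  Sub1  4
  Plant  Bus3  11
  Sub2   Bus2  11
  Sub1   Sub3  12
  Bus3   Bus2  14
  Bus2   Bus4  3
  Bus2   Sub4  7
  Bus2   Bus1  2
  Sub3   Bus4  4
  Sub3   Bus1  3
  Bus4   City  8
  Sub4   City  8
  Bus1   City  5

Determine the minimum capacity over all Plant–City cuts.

16

Augment Plant→Sub2→Bus2→Bus4→City: bottleneck 3, flow now 3.
Augment Plant→Sub1→Sub3→Bus4→City: bottleneck 4, flow now 7.
Augment Plant→Bus3→Bus2→Sub4→City: bottleneck 7, flow now 14.
Augment Plant→Bus3→Bus2→Bus1→City: bottleneck 2, flow now 16.
No augmenting path remains; maximum flow = 16.
By max-flow min-cut, the minimum cut capacity equals the max flow.
In the residual graph, reachable from Plant: {Plant, Sub2, Bus3, Bus2}.
Min-cut edges: Plant→Sub1 (4), Bus2→Bus4 (3), Bus2→Sub4 (7), Bus2→Bus1 (2); capacity 4 + 3 + 7 + 2 = 16.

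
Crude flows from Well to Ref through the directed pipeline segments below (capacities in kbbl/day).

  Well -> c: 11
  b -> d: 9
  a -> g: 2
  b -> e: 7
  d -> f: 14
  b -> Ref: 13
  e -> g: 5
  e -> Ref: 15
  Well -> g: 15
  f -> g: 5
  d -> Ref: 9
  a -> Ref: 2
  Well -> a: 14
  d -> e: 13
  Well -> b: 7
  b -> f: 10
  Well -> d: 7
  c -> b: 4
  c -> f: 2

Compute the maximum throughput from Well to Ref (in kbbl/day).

Augment Well→a→Ref: bottleneck 2, flow now 2.
Augment Well→b→Ref: bottleneck 7, flow now 9.
Augment Well→d→Ref: bottleneck 7, flow now 16.
Augment Well→c→b→Ref: bottleneck 4, flow now 20.
No augmenting path remains; maximum flow = 20.
In the residual graph, reachable from Well: {Well, a, c, f, g}.
Min-cut edges: Well→b (7), Well→d (7), a→Ref (2), c→b (4); capacity 7 + 7 + 2 + 4 = 20.
This cut is saturated, so no flow can exceed 20.

20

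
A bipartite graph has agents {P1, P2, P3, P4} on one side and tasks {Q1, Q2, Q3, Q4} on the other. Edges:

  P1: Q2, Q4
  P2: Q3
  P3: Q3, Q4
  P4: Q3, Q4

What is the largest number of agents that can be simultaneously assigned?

3

Unit-capacity flow: source→left, listed edges, right→sink; max matching = max flow.
Augmenting path P1→Q2 (+1); matched 1.
Augmenting path P2→Q3 (+1); matched 2.
Augmenting path P3→Q4 (+1); matched 3.
No augmenting path remains; maximum matching = 3.
König certificate: {P1, Q3, Q4} is a vertex cover of size 3 (every listed pair touches it), so no matching can be larger.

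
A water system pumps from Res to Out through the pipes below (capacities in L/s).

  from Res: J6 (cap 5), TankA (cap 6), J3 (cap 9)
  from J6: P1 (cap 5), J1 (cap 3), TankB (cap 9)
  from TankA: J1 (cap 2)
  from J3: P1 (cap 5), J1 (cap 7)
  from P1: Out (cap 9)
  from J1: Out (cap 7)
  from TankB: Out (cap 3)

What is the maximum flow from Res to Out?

Augment Res→J6→P1→Out: bottleneck 5, flow now 5.
Augment Res→TankA→J1→Out: bottleneck 2, flow now 7.
Augment Res→J3→P1→Out: bottleneck 4, flow now 11.
Augment Res→J3→J1→Out: bottleneck 5, flow now 16.
No augmenting path remains; maximum flow = 16.
In the residual graph, reachable from Res: {Res, TankA}.
Min-cut edges: Res→J6 (5), Res→J3 (9), TankA→J1 (2); capacity 5 + 9 + 2 = 16.
This cut is saturated, so no flow can exceed 16.

16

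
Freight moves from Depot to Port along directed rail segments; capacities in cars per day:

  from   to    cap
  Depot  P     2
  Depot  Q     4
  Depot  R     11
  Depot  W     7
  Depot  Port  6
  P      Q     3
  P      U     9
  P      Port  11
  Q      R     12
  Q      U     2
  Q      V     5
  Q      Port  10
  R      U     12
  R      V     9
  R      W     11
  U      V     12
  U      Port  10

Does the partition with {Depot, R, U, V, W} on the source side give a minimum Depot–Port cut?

Given cut capacity: 2 + 4 + 6 + 10 = 22.
Augment Depot→Port: bottleneck 6, flow now 6.
Augment Depot→P→Port: bottleneck 2, flow now 8.
Augment Depot→Q→Port: bottleneck 4, flow now 12.
Augment Depot→R→U→Port: bottleneck 10, flow now 22.
No augmenting path remains; maximum flow = 22.
Cut capacity 22 equals the max flow, so it is a minimum cut.

Yes — it is a minimum cut (capacity 22).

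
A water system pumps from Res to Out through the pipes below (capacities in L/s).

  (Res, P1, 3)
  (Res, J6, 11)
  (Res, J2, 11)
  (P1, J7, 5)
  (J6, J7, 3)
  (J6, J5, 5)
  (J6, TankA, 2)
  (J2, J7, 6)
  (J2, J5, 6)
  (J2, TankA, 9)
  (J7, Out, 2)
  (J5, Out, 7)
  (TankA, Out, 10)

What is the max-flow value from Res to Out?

Augment Res→P1→J7→Out: bottleneck 2, flow now 2.
Augment Res→J6→J5→Out: bottleneck 5, flow now 7.
Augment Res→J6→TankA→Out: bottleneck 2, flow now 9.
Augment Res→J2→J5→Out: bottleneck 2, flow now 11.
Augment Res→J2→TankA→Out: bottleneck 8, flow now 19.
No augmenting path remains; maximum flow = 19.
In the residual graph, reachable from Res: {Res, P1, J6, J2, J7, J5, TankA}.
Min-cut edges: J7→Out (2), J5→Out (7), TankA→Out (10); capacity 2 + 7 + 10 = 19.
This cut is saturated, so no flow can exceed 19.

19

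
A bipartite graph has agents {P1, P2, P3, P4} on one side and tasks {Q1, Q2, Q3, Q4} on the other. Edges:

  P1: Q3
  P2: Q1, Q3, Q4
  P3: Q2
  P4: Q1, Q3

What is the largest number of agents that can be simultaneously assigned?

4

Unit-capacity flow: source→left, listed edges, right→sink; max matching = max flow.
Augmenting path P1→Q3 (+1); matched 1.
Augmenting path P2→Q1 (+1); matched 2.
Augmenting path P3→Q2 (+1); matched 3.
Augmenting path P4→Q1→P2→Q4 (+1); matched 4.
No augmenting path remains; maximum matching = 4.
König certificate: {P1, P2, P3, P4} is a vertex cover of size 4 (every listed pair touches it), so no matching can be larger.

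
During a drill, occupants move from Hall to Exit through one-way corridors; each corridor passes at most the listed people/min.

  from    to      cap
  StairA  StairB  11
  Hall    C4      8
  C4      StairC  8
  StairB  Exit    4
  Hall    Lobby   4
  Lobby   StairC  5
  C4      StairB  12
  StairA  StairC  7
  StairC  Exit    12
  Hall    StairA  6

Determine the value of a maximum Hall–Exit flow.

Augment Hall→Lobby→StairC→Exit: bottleneck 4, flow now 4.
Augment Hall→C4→StairB→Exit: bottleneck 4, flow now 8.
Augment Hall→C4→StairC→Exit: bottleneck 4, flow now 12.
Augment Hall→StairA→StairC→Exit: bottleneck 4, flow now 16.
No augmenting path remains; maximum flow = 16.
In the residual graph, reachable from Hall: {Hall, Lobby, C4, StairA, StairB, StairC}.
Min-cut edges: StairB→Exit (4), StairC→Exit (12); capacity 4 + 12 = 16.
This cut is saturated, so no flow can exceed 16.

16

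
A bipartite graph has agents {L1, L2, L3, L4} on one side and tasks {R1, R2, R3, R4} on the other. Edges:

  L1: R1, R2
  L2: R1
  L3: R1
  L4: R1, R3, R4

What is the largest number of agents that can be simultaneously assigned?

Unit-capacity flow: source→left, listed edges, right→sink; max matching = max flow.
Augmenting path L1→R1 (+1); matched 1.
Augmenting path L4→R3 (+1); matched 2.
Augmenting path L2→R1→L1→R2 (+1); matched 3.
No augmenting path remains; maximum matching = 3.
König certificate: {L1, L4, R1} is a vertex cover of size 3 (every listed pair touches it), so no matching can be larger.

3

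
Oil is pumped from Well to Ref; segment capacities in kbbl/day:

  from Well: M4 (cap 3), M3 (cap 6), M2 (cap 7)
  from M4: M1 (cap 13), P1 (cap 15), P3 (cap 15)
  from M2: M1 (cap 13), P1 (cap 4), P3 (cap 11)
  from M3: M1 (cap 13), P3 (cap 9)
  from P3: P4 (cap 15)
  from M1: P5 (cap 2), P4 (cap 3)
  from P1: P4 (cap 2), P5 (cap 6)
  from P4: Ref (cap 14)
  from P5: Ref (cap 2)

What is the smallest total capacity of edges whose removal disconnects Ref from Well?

16

Augment Well→M4→P3→P4→Ref: bottleneck 3, flow now 3.
Augment Well→M2→P3→P4→Ref: bottleneck 7, flow now 10.
Augment Well→M3→P3→P4→Ref: bottleneck 4, flow now 14.
Augment Well→M3→M1→P5→Ref: bottleneck 2, flow now 16.
No augmenting path remains; maximum flow = 16.
By max-flow min-cut, the minimum cut capacity equals the max flow.
In the residual graph, reachable from Well: {Well}.
Min-cut edges: Well→M4 (3), Well→M2 (7), Well→M3 (6); capacity 3 + 7 + 6 = 16.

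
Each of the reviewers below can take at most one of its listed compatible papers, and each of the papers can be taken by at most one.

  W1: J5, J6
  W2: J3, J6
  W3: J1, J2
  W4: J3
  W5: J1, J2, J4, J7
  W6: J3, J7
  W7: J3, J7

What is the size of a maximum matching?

Unit-capacity flow: source→left, listed edges, right→sink; max matching = max flow.
Augmenting path W1→J5 (+1); matched 1.
Augmenting path W2→J3 (+1); matched 2.
Augmenting path W3→J1 (+1); matched 3.
Augmenting path W5→J2 (+1); matched 4.
Augmenting path W6→J7 (+1); matched 5.
Augmenting path W4→J3→W2→J6 (+1); matched 6.
No augmenting path remains; maximum matching = 6.
König certificate: {W1, W2, W3, W5, J3, J7} is a vertex cover of size 6 (every listed pair touches it), so no matching can be larger.

6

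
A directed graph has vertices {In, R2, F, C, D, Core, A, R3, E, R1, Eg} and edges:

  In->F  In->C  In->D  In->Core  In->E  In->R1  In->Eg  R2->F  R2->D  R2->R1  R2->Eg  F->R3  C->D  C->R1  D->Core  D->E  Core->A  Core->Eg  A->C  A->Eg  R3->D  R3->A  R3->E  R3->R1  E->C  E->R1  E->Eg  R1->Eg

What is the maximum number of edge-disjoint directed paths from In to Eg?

5

Assign every edge capacity 1; by Menger, the answer equals the max flow.
Path In→Eg (+1); total 1.
Path In→Core→Eg (+1); total 2.
Path In→E→Eg (+1); total 3.
Path In→R1→Eg (+1); total 4.
Path In→F→R3→A→Eg (+1); total 5.
No residual In→Eg path; max flow = 5.
Certifying cut of size 5: {A→Eg, Core→Eg, E→Eg, In→Eg, R1→Eg}.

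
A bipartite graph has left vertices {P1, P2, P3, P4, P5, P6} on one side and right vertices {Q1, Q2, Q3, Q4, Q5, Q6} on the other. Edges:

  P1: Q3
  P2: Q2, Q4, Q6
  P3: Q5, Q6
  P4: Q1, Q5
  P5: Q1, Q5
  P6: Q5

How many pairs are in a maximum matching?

Unit-capacity flow: source→left, listed edges, right→sink; max matching = max flow.
Augmenting path P1→Q3 (+1); matched 1.
Augmenting path P2→Q2 (+1); matched 2.
Augmenting path P3→Q5 (+1); matched 3.
Augmenting path P4→Q1 (+1); matched 4.
Augmenting path P5→Q5→P3→Q6 (+1); matched 5.
No augmenting path remains; maximum matching = 5.
König certificate: {P1, P2, P3, Q1, Q5} is a vertex cover of size 5 (every listed pair touches it), so no matching can be larger.

5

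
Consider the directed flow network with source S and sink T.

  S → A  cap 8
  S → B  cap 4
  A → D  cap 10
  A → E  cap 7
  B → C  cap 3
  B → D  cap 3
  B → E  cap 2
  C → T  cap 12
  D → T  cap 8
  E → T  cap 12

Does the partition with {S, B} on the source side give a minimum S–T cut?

No — its capacity is 16, but the minimum cut has capacity 12.

Given cut capacity: 8 + 3 + 3 + 2 = 16.
Augment S→A→D→T: bottleneck 8, flow now 8.
Augment S→B→C→T: bottleneck 3, flow now 11.
Augment S→B→E→T: bottleneck 1, flow now 12.
No augmenting path remains; maximum flow = 12.
In the residual graph, reachable from S: {S}.
Min-cut edges: S→A (8), S→B (4); capacity 8 + 4 = 12.
Cut capacity 16 exceeds the max flow 12, so it is not minimum.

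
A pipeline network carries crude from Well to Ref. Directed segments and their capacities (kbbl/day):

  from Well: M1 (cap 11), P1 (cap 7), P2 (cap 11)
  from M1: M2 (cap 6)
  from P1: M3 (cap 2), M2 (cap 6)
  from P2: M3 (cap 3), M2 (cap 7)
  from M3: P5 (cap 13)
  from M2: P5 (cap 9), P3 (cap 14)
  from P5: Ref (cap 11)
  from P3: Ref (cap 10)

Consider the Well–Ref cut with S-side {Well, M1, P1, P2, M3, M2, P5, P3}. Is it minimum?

Yes — it is a minimum cut (capacity 21).

Given cut capacity: 11 + 10 = 21.
Augment Well→M1→M2→P5→Ref: bottleneck 6, flow now 6.
Augment Well→P1→M3→P5→Ref: bottleneck 2, flow now 8.
Augment Well→P1→M2→P5→Ref: bottleneck 3, flow now 11.
Augment Well→P1→M2→P3→Ref: bottleneck 2, flow now 13.
Augment Well→P2→M2→P3→Ref: bottleneck 7, flow now 20.
Augment Well→P2→M3→P1→M2→P3→Ref: bottleneck 1, flow now 21. (uses reverse residual edge)
No augmenting path remains; maximum flow = 21.
Cut capacity 21 equals the max flow, so it is a minimum cut.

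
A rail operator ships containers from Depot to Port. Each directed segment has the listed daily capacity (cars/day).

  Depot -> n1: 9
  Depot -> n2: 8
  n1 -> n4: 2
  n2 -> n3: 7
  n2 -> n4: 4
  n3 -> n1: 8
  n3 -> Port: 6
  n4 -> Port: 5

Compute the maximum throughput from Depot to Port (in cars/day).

Augment Depot→n1→n4→Port: bottleneck 2, flow now 2.
Augment Depot→n2→n3→Port: bottleneck 6, flow now 8.
Augment Depot→n2→n4→Port: bottleneck 2, flow now 10.
No augmenting path remains; maximum flow = 10.
In the residual graph, reachable from Depot: {Depot, n1}.
Min-cut edges: Depot→n2 (8), n1→n4 (2); capacity 8 + 2 = 10.
This cut is saturated, so no flow can exceed 10.

10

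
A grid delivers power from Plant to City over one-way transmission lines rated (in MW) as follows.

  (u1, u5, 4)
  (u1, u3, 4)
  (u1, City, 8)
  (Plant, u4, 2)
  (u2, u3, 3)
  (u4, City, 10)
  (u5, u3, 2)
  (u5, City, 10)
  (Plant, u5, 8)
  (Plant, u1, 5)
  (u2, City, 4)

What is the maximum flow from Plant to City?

Augment Plant→u1→City: bottleneck 5, flow now 5.
Augment Plant→u4→City: bottleneck 2, flow now 7.
Augment Plant→u5→City: bottleneck 8, flow now 15.
No augmenting path remains; maximum flow = 15.
In the residual graph, reachable from Plant: {Plant}.
Min-cut edges: Plant→u1 (5), Plant→u4 (2), Plant→u5 (8); capacity 5 + 2 + 8 = 15.
This cut is saturated, so no flow can exceed 15.

15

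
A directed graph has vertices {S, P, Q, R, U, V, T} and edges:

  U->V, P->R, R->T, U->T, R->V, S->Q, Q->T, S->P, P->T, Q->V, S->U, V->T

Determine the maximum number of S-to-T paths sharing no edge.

Assign every edge capacity 1; by Menger, the answer equals the max flow.
Path S→P→T (+1); total 1.
Path S→Q→T (+1); total 2.
Path S→U→T (+1); total 3.
No residual S→T path; max flow = 3.
Certifying cut of size 3: {S→P, S→Q, S→U}.

3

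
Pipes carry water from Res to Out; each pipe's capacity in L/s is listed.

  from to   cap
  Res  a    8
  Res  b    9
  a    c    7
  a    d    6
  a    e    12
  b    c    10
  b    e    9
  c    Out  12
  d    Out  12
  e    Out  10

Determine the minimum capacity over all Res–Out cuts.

17

Augment Res→a→c→Out: bottleneck 7, flow now 7.
Augment Res→a→d→Out: bottleneck 1, flow now 8.
Augment Res→b→c→Out: bottleneck 5, flow now 13.
Augment Res→b→e→Out: bottleneck 4, flow now 17.
No augmenting path remains; maximum flow = 17.
By max-flow min-cut, the minimum cut capacity equals the max flow.
In the residual graph, reachable from Res: {Res}.
Min-cut edges: Res→a (8), Res→b (9); capacity 8 + 9 = 17.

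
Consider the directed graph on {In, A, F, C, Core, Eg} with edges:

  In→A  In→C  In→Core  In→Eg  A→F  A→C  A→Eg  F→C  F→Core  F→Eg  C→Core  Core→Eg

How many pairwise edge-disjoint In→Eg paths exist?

3

Assign every edge capacity 1; by Menger, the answer equals the max flow.
Path In→Eg (+1); total 1.
Path In→A→Eg (+1); total 2.
Path In→Core→Eg (+1); total 3.
No residual In→Eg path; max flow = 3.
Certifying cut of size 3: {Core→Eg, In→A, In→Eg}.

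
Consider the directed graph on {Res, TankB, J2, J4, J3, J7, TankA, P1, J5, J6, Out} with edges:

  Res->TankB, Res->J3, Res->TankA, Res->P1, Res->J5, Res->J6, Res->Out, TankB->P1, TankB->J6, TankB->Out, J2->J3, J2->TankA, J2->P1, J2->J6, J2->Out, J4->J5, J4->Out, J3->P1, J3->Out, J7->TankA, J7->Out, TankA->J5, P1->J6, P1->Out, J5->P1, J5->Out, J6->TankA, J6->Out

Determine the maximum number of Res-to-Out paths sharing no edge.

6

Assign every edge capacity 1; by Menger, the answer equals the max flow.
Path Res→Out (+1); total 1.
Path Res→TankB→Out (+1); total 2.
Path Res→J3→Out (+1); total 3.
Path Res→P1→Out (+1); total 4.
Path Res→J5→Out (+1); total 5.
Path Res→J6→Out (+1); total 6.
No residual Res→Out path; max flow = 6.
Certifying cut of size 6: {J5→Out, J6→Out, P1→Out, Res→J3, Res→Out, Res→TankB}.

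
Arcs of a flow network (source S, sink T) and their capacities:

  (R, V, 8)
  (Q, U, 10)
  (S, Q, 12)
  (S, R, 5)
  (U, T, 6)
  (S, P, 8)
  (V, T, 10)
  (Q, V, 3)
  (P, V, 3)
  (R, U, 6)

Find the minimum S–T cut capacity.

Augment S→P→V→T: bottleneck 3, flow now 3.
Augment S→Q→U→T: bottleneck 6, flow now 9.
Augment S→Q→V→T: bottleneck 3, flow now 12.
Augment S→R→V→T: bottleneck 4, flow now 16.
No augmenting path remains; maximum flow = 16.
By max-flow min-cut, the minimum cut capacity equals the max flow.
In the residual graph, reachable from S: {S, P, Q, R, U, V}.
Min-cut edges: U→T (6), V→T (10); capacity 6 + 10 = 16.

16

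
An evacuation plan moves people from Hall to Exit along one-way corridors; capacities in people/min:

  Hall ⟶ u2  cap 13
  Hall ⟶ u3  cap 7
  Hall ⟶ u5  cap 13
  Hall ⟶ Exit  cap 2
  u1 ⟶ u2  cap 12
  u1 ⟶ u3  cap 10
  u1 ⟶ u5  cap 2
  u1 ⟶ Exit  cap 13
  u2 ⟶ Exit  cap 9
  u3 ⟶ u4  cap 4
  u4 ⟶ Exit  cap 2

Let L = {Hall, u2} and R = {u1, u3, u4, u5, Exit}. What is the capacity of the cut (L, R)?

31

Edges leaving {Hall, u2}: Hall→u3 (7), Hall→u5 (13), Hall→Exit (2), u2→Exit (9).
Cut capacity = 7 + 13 + 2 + 9 = 31.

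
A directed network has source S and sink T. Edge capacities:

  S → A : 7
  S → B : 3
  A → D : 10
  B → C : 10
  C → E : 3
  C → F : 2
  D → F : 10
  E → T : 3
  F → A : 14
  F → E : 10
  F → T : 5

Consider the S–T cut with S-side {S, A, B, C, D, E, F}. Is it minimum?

Given cut capacity: 3 + 5 = 8.
Augment S→A→D→F→T: bottleneck 5, flow now 5.
Augment S→B→C→E→T: bottleneck 3, flow now 8.
No augmenting path remains; maximum flow = 8.
Cut capacity 8 equals the max flow, so it is a minimum cut.

Yes — it is a minimum cut (capacity 8).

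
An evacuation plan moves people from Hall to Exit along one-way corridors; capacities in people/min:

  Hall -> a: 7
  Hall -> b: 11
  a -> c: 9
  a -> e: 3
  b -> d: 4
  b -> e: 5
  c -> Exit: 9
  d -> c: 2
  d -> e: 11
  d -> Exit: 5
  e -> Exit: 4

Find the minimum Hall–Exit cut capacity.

15

Augment Hall→a→c→Exit: bottleneck 7, flow now 7.
Augment Hall→b→d→Exit: bottleneck 4, flow now 11.
Augment Hall→b→e→Exit: bottleneck 4, flow now 15.
No augmenting path remains; maximum flow = 15.
By max-flow min-cut, the minimum cut capacity equals the max flow.
In the residual graph, reachable from Hall: {Hall, b, e}.
Min-cut edges: Hall→a (7), b→d (4), e→Exit (4); capacity 7 + 4 + 4 = 15.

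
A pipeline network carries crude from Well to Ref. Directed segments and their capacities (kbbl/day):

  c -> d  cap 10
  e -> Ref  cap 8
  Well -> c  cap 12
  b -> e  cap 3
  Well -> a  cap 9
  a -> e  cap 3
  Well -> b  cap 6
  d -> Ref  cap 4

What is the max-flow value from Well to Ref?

Augment Well→a→e→Ref: bottleneck 3, flow now 3.
Augment Well→b→e→Ref: bottleneck 3, flow now 6.
Augment Well→c→d→Ref: bottleneck 4, flow now 10.
No augmenting path remains; maximum flow = 10.
In the residual graph, reachable from Well: {Well, a, b, c, d}.
Min-cut edges: a→e (3), b→e (3), d→Ref (4); capacity 3 + 3 + 4 = 10.
This cut is saturated, so no flow can exceed 10.

10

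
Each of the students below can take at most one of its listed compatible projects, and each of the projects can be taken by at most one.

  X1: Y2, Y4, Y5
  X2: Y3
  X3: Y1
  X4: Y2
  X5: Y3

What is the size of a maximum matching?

4

Unit-capacity flow: source→left, listed edges, right→sink; max matching = max flow.
Augmenting path X1→Y2 (+1); matched 1.
Augmenting path X2→Y3 (+1); matched 2.
Augmenting path X3→Y1 (+1); matched 3.
Augmenting path X4→Y2→X1→Y4 (+1); matched 4.
No augmenting path remains; maximum matching = 4.
König certificate: {X1, X3, X4, Y3} is a vertex cover of size 4 (every listed pair touches it), so no matching can be larger.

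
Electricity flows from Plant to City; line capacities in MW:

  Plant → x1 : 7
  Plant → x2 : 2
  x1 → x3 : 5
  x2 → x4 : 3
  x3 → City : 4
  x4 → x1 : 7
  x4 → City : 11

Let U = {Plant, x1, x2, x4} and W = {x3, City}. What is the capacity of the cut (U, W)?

16

Edges leaving {Plant, x1, x2, x4}: x1→x3 (5), x4→City (11).
Cut capacity = 5 + 11 = 16.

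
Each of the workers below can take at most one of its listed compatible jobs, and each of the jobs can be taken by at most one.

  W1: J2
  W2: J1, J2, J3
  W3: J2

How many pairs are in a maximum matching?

Unit-capacity flow: source→left, listed edges, right→sink; max matching = max flow.
Augmenting path W1→J2 (+1); matched 1.
Augmenting path W2→J1 (+1); matched 2.
No augmenting path remains; maximum matching = 2.
König certificate: {W2, J2} is a vertex cover of size 2 (every listed pair touches it), so no matching can be larger.

2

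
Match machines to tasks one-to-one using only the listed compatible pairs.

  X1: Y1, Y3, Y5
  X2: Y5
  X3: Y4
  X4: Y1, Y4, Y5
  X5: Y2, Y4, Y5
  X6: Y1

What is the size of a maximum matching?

Unit-capacity flow: source→left, listed edges, right→sink; max matching = max flow.
Augmenting path X1→Y1 (+1); matched 1.
Augmenting path X2→Y5 (+1); matched 2.
Augmenting path X3→Y4 (+1); matched 3.
Augmenting path X5→Y2 (+1); matched 4.
Augmenting path X4→Y1→X1→Y3 (+1); matched 5.
No augmenting path remains; maximum matching = 5.
König certificate: {X1, X5, Y1, Y4, Y5} is a vertex cover of size 5 (every listed pair touches it), so no matching can be larger.

5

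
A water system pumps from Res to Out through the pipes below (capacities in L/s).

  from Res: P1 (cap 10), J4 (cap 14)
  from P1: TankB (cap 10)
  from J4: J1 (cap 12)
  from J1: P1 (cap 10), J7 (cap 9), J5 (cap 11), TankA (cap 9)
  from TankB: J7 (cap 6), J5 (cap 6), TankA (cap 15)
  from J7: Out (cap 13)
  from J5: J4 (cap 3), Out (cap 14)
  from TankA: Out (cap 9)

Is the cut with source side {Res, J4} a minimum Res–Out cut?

Yes — it is a minimum cut (capacity 22).

Given cut capacity: 10 + 12 = 22.
Augment Res→P1→TankB→J7→Out: bottleneck 6, flow now 6.
Augment Res→P1→TankB→J5→Out: bottleneck 4, flow now 10.
Augment Res→J4→J1→J7→Out: bottleneck 7, flow now 17.
Augment Res→J4→J1→J5→Out: bottleneck 5, flow now 22.
No augmenting path remains; maximum flow = 22.
Cut capacity 22 equals the max flow, so it is a minimum cut.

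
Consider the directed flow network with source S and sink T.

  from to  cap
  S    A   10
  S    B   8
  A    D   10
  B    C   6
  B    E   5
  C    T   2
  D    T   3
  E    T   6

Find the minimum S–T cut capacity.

10

Augment S→A→D→T: bottleneck 3, flow now 3.
Augment S→B→C→T: bottleneck 2, flow now 5.
Augment S→B→E→T: bottleneck 5, flow now 10.
No augmenting path remains; maximum flow = 10.
By max-flow min-cut, the minimum cut capacity equals the max flow.
In the residual graph, reachable from S: {S, A, B, C, D}.
Min-cut edges: B→E (5), C→T (2), D→T (3); capacity 5 + 2 + 3 = 10.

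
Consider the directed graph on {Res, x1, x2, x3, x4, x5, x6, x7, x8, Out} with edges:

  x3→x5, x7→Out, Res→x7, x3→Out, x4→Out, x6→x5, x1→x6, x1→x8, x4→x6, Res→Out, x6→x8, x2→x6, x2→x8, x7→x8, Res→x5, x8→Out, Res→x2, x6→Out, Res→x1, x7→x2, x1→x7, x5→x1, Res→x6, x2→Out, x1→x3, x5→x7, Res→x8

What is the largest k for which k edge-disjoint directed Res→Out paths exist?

Assign every edge capacity 1; by Menger, the answer equals the max flow.
Path Res→Out (+1); total 1.
Path Res→x2→Out (+1); total 2.
Path Res→x6→Out (+1); total 3.
Path Res→x7→Out (+1); total 4.
Path Res→x8→Out (+1); total 5.
Path Res→x1→x3→Out (+1); total 6.
No residual Res→Out path; max flow = 6.
Certifying cut of size 6: {Res→Out, x1→x3, x2→Out, x6→Out, x7→Out, x8→Out}.

6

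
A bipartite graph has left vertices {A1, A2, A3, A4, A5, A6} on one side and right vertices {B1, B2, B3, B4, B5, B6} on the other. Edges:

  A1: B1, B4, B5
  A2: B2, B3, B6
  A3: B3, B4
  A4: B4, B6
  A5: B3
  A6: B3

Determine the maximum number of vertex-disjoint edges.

5

Unit-capacity flow: source→left, listed edges, right→sink; max matching = max flow.
Augmenting path A1→B1 (+1); matched 1.
Augmenting path A2→B2 (+1); matched 2.
Augmenting path A3→B3 (+1); matched 3.
Augmenting path A4→B4 (+1); matched 4.
Augmenting path A5→B3→A3→B4→A4→B6 (+1); matched 5.
No augmenting path remains; maximum matching = 5.
König certificate: {A1, A2, A3, A4, B3} is a vertex cover of size 5 (every listed pair touches it), so no matching can be larger.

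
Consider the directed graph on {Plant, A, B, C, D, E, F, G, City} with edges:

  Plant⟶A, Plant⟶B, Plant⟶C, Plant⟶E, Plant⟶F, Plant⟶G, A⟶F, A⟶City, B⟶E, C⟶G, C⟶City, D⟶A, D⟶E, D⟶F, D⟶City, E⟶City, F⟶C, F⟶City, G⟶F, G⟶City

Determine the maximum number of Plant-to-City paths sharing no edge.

5

Assign every edge capacity 1; by Menger, the answer equals the max flow.
Path Plant→A→City (+1); total 1.
Path Plant→C→City (+1); total 2.
Path Plant→E→City (+1); total 3.
Path Plant→F→City (+1); total 4.
Path Plant→G→City (+1); total 5.
No residual Plant→City path; max flow = 5.
Certifying cut of size 5: {E→City, Plant→A, Plant→C, Plant→F, Plant→G}.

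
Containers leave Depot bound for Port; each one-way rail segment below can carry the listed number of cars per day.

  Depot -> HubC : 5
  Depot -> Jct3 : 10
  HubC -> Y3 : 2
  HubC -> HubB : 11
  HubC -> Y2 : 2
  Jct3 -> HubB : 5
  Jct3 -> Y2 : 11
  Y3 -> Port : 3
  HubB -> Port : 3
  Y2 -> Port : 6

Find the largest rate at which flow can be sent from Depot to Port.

Augment Depot→HubC→Y3→Port: bottleneck 2, flow now 2.
Augment Depot→HubC→HubB→Port: bottleneck 3, flow now 5.
Augment Depot→Jct3→Y2→Port: bottleneck 6, flow now 11.
No augmenting path remains; maximum flow = 11.
In the residual graph, reachable from Depot: {Depot, HubC, Jct3, HubB, Y2}.
Min-cut edges: HubC→Y3 (2), HubB→Port (3), Y2→Port (6); capacity 2 + 3 + 6 = 11.
This cut is saturated, so no flow can exceed 11.

11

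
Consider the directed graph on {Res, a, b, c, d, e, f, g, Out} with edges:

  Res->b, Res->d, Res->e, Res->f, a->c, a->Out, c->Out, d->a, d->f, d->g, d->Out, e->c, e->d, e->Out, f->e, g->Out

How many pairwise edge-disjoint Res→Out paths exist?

Assign every edge capacity 1; by Menger, the answer equals the max flow.
Path Res→d→Out (+1); total 1.
Path Res→e→Out (+1); total 2.
Path Res→f→e→c→Out (+1); total 3.
No residual Res→Out path; max flow = 3.
Certifying cut of size 3: {Res→d, Res→e, Res→f}.

3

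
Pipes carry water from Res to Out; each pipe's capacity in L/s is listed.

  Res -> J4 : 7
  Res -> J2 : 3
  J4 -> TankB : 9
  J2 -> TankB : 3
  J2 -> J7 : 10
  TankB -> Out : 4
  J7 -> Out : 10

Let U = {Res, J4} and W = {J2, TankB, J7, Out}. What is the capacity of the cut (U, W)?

12

Edges leaving {Res, J4}: Res→J2 (3), J4→TankB (9).
Cut capacity = 3 + 9 = 12.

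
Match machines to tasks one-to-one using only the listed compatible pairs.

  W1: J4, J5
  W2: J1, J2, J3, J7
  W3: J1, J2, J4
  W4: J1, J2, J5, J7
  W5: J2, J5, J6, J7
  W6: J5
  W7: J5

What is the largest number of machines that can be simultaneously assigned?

6

Unit-capacity flow: source→left, listed edges, right→sink; max matching = max flow.
Augmenting path W1→J4 (+1); matched 1.
Augmenting path W2→J1 (+1); matched 2.
Augmenting path W3→J2 (+1); matched 3.
Augmenting path W4→J5 (+1); matched 4.
Augmenting path W5→J6 (+1); matched 5.
Augmenting path W6→J5→W4→J7 (+1); matched 6.
No augmenting path remains; maximum matching = 6.
König certificate: {W1, W2, W3, W4, W5, J5} is a vertex cover of size 6 (every listed pair touches it), so no matching can be larger.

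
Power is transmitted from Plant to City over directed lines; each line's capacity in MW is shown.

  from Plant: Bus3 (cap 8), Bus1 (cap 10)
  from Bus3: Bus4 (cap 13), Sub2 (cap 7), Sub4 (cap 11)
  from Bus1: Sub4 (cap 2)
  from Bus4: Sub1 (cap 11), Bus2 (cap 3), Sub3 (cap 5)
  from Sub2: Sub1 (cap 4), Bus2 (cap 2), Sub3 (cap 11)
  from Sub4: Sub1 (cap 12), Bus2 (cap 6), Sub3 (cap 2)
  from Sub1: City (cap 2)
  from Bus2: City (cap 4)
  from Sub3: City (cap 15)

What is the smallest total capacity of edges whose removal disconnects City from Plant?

Augment Plant→Bus3→Bus4→Sub1→City: bottleneck 2, flow now 2.
Augment Plant→Bus3→Bus4→Bus2→City: bottleneck 3, flow now 5.
Augment Plant→Bus3→Bus4→Sub3→City: bottleneck 3, flow now 8.
Augment Plant→Bus1→Sub4→Bus2→City: bottleneck 1, flow now 9.
Augment Plant→Bus1→Sub4→Sub3→City: bottleneck 1, flow now 10.
No augmenting path remains; maximum flow = 10.
By max-flow min-cut, the minimum cut capacity equals the max flow.
In the residual graph, reachable from Plant: {Plant, Bus1}.
Min-cut edges: Plant→Bus3 (8), Bus1→Sub4 (2); capacity 8 + 2 = 10.

10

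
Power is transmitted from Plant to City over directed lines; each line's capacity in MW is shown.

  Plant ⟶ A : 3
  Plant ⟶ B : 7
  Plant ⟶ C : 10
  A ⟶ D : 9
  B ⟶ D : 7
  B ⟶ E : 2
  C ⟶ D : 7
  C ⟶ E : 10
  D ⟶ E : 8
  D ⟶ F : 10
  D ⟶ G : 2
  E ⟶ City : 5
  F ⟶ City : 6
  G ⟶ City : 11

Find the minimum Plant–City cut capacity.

13

Augment Plant→B→E→City: bottleneck 2, flow now 2.
Augment Plant→C→E→City: bottleneck 3, flow now 5.
Augment Plant→A→D→F→City: bottleneck 3, flow now 8.
Augment Plant→B→D→F→City: bottleneck 3, flow now 11.
Augment Plant→B→D→G→City: bottleneck 2, flow now 13.
No augmenting path remains; maximum flow = 13.
By max-flow min-cut, the minimum cut capacity equals the max flow.
In the residual graph, reachable from Plant: {Plant, A, B, C, D, E, F}.
Min-cut edges: D→G (2), E→City (5), F→City (6); capacity 2 + 5 + 6 = 13.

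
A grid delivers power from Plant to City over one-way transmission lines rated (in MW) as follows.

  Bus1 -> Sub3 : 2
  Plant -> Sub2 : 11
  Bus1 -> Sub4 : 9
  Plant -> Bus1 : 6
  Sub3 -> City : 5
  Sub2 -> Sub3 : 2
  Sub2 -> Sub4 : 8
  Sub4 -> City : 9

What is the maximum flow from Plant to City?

Augment Plant→Sub2→Sub3→City: bottleneck 2, flow now 2.
Augment Plant→Sub2→Sub4→City: bottleneck 8, flow now 10.
Augment Plant→Bus1→Sub3→City: bottleneck 2, flow now 12.
Augment Plant→Bus1→Sub4→City: bottleneck 1, flow now 13.
No augmenting path remains; maximum flow = 13.
In the residual graph, reachable from Plant: {Plant, Sub2, Bus1, Sub4}.
Min-cut edges: Sub2→Sub3 (2), Bus1→Sub3 (2), Sub4→City (9); capacity 2 + 2 + 9 = 13.
This cut is saturated, so no flow can exceed 13.

13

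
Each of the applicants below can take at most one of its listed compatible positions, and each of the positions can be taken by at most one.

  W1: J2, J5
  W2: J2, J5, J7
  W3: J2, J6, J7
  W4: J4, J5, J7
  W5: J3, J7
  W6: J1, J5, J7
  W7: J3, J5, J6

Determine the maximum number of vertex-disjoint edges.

Unit-capacity flow: source→left, listed edges, right→sink; max matching = max flow.
Augmenting path W1→J2 (+1); matched 1.
Augmenting path W2→J5 (+1); matched 2.
Augmenting path W3→J6 (+1); matched 3.
Augmenting path W4→J4 (+1); matched 4.
Augmenting path W5→J3 (+1); matched 5.
Augmenting path W6→J1 (+1); matched 6.
Augmenting path W7→J3→W5→J7 (+1); matched 7.
No augmenting path remains; maximum matching = 7.
König certificate: {W1, W2, W3, W4, W5, W6, W7} is a vertex cover of size 7 (every listed pair touches it), so no matching can be larger.

7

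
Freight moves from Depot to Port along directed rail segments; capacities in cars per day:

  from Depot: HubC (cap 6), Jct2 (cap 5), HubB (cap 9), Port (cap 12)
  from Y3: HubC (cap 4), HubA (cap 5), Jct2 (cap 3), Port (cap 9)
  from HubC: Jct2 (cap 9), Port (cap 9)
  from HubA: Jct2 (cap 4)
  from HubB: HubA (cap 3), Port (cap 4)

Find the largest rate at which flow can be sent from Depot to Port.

Augment Depot→Port: bottleneck 12, flow now 12.
Augment Depot→HubC→Port: bottleneck 6, flow now 18.
Augment Depot→HubB→Port: bottleneck 4, flow now 22.
No augmenting path remains; maximum flow = 22.
In the residual graph, reachable from Depot: {Depot, HubA, Jct2, HubB}.
Min-cut edges: Depot→HubC (6), Depot→Port (12), HubB→Port (4); capacity 6 + 12 + 4 = 22.
This cut is saturated, so no flow can exceed 22.

22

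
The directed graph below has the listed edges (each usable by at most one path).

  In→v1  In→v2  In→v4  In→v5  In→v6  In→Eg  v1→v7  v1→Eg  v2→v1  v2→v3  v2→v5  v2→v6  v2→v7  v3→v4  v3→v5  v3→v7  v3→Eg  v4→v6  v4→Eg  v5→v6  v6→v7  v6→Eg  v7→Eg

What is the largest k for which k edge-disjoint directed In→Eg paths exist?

Assign every edge capacity 1; by Menger, the answer equals the max flow.
Path In→Eg (+1); total 1.
Path In→v1→Eg (+1); total 2.
Path In→v4→Eg (+1); total 3.
Path In→v6→Eg (+1); total 4.
Path In→v2→v3→Eg (+1); total 5.
Path In→v5→v6→v7→Eg (+1); total 6.
No residual In→Eg path; max flow = 6.
Certifying cut of size 6: {In→Eg, In→v1, In→v2, In→v4, In→v5, In→v6}.

6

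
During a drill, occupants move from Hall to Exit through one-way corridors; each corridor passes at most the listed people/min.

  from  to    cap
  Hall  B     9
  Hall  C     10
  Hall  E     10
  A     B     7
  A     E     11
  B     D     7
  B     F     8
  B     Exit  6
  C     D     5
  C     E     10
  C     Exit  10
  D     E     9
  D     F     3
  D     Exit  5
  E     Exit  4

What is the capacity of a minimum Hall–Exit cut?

23

Augment Hall→B→Exit: bottleneck 6, flow now 6.
Augment Hall→C→Exit: bottleneck 10, flow now 16.
Augment Hall→E→Exit: bottleneck 4, flow now 20.
Augment Hall→B→D→Exit: bottleneck 3, flow now 23.
No augmenting path remains; maximum flow = 23.
By max-flow min-cut, the minimum cut capacity equals the max flow.
In the residual graph, reachable from Hall: {Hall, E}.
Min-cut edges: Hall→B (9), Hall→C (10), E→Exit (4); capacity 9 + 10 + 4 = 23.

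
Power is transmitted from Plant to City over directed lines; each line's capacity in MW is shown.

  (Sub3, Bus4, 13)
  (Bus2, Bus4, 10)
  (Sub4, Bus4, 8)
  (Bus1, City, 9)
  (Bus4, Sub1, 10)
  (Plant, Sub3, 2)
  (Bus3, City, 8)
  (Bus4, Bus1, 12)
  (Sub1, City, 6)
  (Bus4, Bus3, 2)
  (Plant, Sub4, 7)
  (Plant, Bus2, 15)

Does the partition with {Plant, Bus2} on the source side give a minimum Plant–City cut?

No — its capacity is 19, but the minimum cut has capacity 17.

Given cut capacity: 2 + 7 + 10 = 19.
Augment Plant→Sub3→Bus4→Bus1→City: bottleneck 2, flow now 2.
Augment Plant→Bus2→Bus4→Bus1→City: bottleneck 7, flow now 9.
Augment Plant→Bus2→Bus4→Sub1→City: bottleneck 3, flow now 12.
Augment Plant→Sub4→Bus4→Sub1→City: bottleneck 3, flow now 15.
Augment Plant→Sub4→Bus4→Bus3→City: bottleneck 2, flow now 17.
No augmenting path remains; maximum flow = 17.
In the residual graph, reachable from Plant: {Plant, Sub3, Bus2, Sub4, Bus4, Bus1, Sub1}.
Min-cut edges: Bus4→Bus3 (2), Bus1→City (9), Sub1→City (6); capacity 2 + 9 + 6 = 17.
Cut capacity 19 exceeds the max flow 17, so it is not minimum.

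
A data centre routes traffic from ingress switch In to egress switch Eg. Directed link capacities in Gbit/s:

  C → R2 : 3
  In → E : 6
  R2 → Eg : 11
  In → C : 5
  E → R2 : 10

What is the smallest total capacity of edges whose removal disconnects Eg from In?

9

Augment In→C→R2→Eg: bottleneck 3, flow now 3.
Augment In→E→R2→Eg: bottleneck 6, flow now 9.
No augmenting path remains; maximum flow = 9.
By max-flow min-cut, the minimum cut capacity equals the max flow.
In the residual graph, reachable from In: {In, C}.
Min-cut edges: In→E (6), C→R2 (3); capacity 6 + 3 = 9.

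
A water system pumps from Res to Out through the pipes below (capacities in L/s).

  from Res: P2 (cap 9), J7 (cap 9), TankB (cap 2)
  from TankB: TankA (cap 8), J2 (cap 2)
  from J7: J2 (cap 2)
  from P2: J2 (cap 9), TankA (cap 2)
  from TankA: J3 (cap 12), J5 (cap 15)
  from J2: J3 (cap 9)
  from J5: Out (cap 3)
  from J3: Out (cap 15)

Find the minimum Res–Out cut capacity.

13

Augment Res→TankB→TankA→J5→Out: bottleneck 2, flow now 2.
Augment Res→J7→J2→J3→Out: bottleneck 2, flow now 4.
Augment Res→P2→TankA→J5→Out: bottleneck 1, flow now 5.
Augment Res→P2→TankA→J3→Out: bottleneck 1, flow now 6.
Augment Res→P2→J2→J3→Out: bottleneck 7, flow now 13.
No augmenting path remains; maximum flow = 13.
By max-flow min-cut, the minimum cut capacity equals the max flow.
In the residual graph, reachable from Res: {Res, J7}.
Min-cut edges: Res→TankB (2), Res→P2 (9), J7→J2 (2); capacity 2 + 9 + 2 = 13.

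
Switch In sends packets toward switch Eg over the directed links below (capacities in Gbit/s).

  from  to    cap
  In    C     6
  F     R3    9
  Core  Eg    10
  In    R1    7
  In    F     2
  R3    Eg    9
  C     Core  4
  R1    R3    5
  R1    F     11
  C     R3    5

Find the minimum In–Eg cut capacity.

13

Augment In→R1→R3→Eg: bottleneck 5, flow now 5.
Augment In→C→Core→Eg: bottleneck 4, flow now 9.
Augment In→C→R3→Eg: bottleneck 2, flow now 11.
Augment In→F→R3→Eg: bottleneck 2, flow now 13.
No augmenting path remains; maximum flow = 13.
By max-flow min-cut, the minimum cut capacity equals the max flow.
In the residual graph, reachable from In: {In, R1, C, F, R3}.
Min-cut edges: C→Core (4), R3→Eg (9); capacity 4 + 9 = 13.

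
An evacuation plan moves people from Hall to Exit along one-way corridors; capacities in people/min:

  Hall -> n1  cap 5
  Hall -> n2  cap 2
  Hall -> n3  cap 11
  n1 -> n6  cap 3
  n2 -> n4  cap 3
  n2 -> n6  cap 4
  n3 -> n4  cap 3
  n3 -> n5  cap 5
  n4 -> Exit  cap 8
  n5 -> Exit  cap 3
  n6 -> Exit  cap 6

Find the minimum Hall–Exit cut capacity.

Augment Hall→n1→n6→Exit: bottleneck 3, flow now 3.
Augment Hall→n2→n4→Exit: bottleneck 2, flow now 5.
Augment Hall→n3→n4→Exit: bottleneck 3, flow now 8.
Augment Hall→n3→n5→Exit: bottleneck 3, flow now 11.
No augmenting path remains; maximum flow = 11.
By max-flow min-cut, the minimum cut capacity equals the max flow.
In the residual graph, reachable from Hall: {Hall, n1, n3, n5}.
Min-cut edges: Hall→n2 (2), n1→n6 (3), n3→n4 (3), n5→Exit (3); capacity 2 + 3 + 3 + 3 = 11.

11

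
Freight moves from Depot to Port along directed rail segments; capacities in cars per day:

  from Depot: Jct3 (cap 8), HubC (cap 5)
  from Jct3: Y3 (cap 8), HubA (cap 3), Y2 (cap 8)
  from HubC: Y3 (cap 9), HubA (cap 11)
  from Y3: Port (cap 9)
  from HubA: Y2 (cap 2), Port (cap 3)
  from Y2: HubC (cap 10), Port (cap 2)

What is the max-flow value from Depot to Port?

Augment Depot→Jct3→Y3→Port: bottleneck 8, flow now 8.
Augment Depot→HubC→Y3→Port: bottleneck 1, flow now 9.
Augment Depot→HubC→HubA→Port: bottleneck 3, flow now 12.
Augment Depot→HubC→HubA→Y2→Port: bottleneck 1, flow now 13.
No augmenting path remains; maximum flow = 13.
In the residual graph, reachable from Depot: {Depot}.
Min-cut edges: Depot→Jct3 (8), Depot→HubC (5); capacity 8 + 5 = 13.
This cut is saturated, so no flow can exceed 13.

13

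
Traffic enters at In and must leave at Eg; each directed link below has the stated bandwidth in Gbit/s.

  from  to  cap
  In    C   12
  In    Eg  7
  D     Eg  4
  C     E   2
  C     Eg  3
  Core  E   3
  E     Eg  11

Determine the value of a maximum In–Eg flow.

12

Augment In→Eg: bottleneck 7, flow now 7.
Augment In→C→Eg: bottleneck 3, flow now 10.
Augment In→C→E→Eg: bottleneck 2, flow now 12.
No augmenting path remains; maximum flow = 12.
In the residual graph, reachable from In: {In, C}.
Min-cut edges: In→Eg (7), C→E (2), C→Eg (3); capacity 7 + 2 + 3 = 12.
This cut is saturated, so no flow can exceed 12.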